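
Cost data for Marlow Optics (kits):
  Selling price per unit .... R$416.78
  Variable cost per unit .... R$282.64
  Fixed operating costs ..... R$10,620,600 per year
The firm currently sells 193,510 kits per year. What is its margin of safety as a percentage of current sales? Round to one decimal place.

59.1%

Unit CM = price − variable cost = R$416.78 − R$282.64 = R$134.14. Break-even units = R$10,620,600 ÷ R$134.14 = 79,175.49; break-even revenue = 79,175.49 × R$416.78 = R$32,998,760.01.
Current sales = 193,510 × R$416.78 = R$80,651,097.80.
Margin of safety = (R$80,651,097.80 − R$32,998,760.01) ÷ R$80,651,097.80 = 59.1%.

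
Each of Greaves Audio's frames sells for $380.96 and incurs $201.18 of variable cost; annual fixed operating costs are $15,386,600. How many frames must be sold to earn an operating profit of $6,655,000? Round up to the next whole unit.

122,604 frames

Unit CM = price − variable cost = $380.96 − $201.18 = $179.78.
Units = (FC + target) / CM = ($15,386,600 + $6,655,000) / $179.78 = 122,603.18, so 122,604 frames.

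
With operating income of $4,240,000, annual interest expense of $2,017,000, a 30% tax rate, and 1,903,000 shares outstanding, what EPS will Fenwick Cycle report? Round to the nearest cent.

$0.82

Pre-tax income = $4,240,000 − $2,017,000.00 = $2,223,000.00.
Net income = $2,223,000.00 × (1 − 0.30) = $1,556,100.00.
EPS = $1,556,100.00 ÷ 1,903,000 = $0.82.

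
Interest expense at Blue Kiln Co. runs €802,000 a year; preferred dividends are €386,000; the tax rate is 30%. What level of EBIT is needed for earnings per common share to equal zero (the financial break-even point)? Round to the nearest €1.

€1,353,429

Grossing the preferred dividend up to pre-tax terms: €386,000 / (1 − 0.30) = €551,428.57.
EPS = 0 when EBIT covers interest plus the pre-tax preferred burden: €802,000 + €551,428.57 = €1,353,428.57.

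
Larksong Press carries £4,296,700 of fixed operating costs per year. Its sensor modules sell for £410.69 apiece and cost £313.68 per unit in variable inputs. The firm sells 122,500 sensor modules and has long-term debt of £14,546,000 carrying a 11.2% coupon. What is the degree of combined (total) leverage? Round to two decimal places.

1.99

Contribution at this volume is 122,500 × £97.01 = £11,883,725.00.
Operating income = contribution − fixed costs = £11,883,725.00 − £4,296,700 = £7,587,025.00. Interest = £1,629,152.00, so EBIT − I = £5,957,873.00.
DCL = contribution ÷ (EBIT − I) = £11,883,725.00 ÷ £5,957,873.00 = 1.9946.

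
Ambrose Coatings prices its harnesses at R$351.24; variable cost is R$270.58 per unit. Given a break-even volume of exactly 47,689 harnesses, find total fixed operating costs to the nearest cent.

Contribution margin per unit = R$351.24 − R$270.58 = R$80.66.
Since BE = FC / CM, FC = 47,689 × R$80.66 = R$3,846,594.74.

R$3,846,594.74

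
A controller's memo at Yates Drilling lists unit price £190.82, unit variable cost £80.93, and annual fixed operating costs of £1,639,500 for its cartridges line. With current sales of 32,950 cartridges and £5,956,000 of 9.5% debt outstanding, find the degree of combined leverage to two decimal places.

At 32,950 units, contribution = 32,950 × £109.89 = £3,620,875.50.
Operating income = contribution − fixed costs = £3,620,875.50 − £1,639,500 = £1,981,375.50. Interest = £565,820.00.
DOL = £3,620,875.50 ÷ £1,981,375.50 = 1.8275; DFL = £1,981,375.50 ÷ £1,415,555.50 = 1.3997.
Combined leverage = 1.8275 × 1.3997 = 2.5580.

2.56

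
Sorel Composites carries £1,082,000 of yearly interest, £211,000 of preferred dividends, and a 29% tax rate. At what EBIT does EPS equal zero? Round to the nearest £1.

£1,379,183

Grossing the preferred dividend up to pre-tax terms: £211,000 / (1 − 0.29) = £297,183.10.
EPS = 0 when EBIT covers interest plus the pre-tax preferred burden: £1,082,000 + £297,183.10 = £1,379,183.10.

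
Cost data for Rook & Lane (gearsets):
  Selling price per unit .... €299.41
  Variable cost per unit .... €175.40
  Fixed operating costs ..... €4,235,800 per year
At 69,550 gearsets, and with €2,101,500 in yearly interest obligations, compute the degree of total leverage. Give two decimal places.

At 69,550 units, contribution = 69,550 × €124.01 = €8,624,895.50.
Subtracting fixed costs: EBIT = €8,624,895.50 − €4,235,800 = €4,389,095.50. Interest = €2,101,500.00.
DOL = €8,624,895.50 ÷ €4,389,095.50 = 1.9651; DFL = €4,389,095.50 ÷ €2,287,595.50 = 1.9187.
Combined leverage = 1.9651 × 1.9187 = 3.7704.

3.77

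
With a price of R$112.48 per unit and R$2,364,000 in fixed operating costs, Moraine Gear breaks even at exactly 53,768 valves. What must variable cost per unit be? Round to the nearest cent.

R$68.51

Contribution per unit must be FC / Q = R$2,364,000 / 53,768 = R$43.9667.
Hence VC = price − CM = R$112.48 − R$43.9667 = R$68.51.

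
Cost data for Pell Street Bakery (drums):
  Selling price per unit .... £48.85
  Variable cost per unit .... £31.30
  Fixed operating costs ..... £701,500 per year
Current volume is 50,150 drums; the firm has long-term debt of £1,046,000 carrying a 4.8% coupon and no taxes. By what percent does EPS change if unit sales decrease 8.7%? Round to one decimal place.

At 50,150 units, contribution = 50,150 × £17.55 = £880,132.50.
EBIT = £880,132.50 − £701,500 = £178,632.50.
Interest = £50,208.00, so EBIT − I = £128,424.50.
DCL = total CM / (EBIT − I) = £880,132.50 / £128,424.50 = 6.8533.
EPS therefore changes by 6.8533 × (-8.7%) = -59.6%.

-59.6%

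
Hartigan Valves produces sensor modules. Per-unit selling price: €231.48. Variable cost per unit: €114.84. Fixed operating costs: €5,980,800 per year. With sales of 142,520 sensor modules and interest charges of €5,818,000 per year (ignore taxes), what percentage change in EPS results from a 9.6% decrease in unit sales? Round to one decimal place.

Total contribution margin = 142,520 × €116.64 = €16,623,532.80.
Subtracting fixed costs: EBIT = €16,623,532.80 − €5,980,800 = €10,642,732.80.
After interest of €5,818,000.00, pre-tax earnings = €4,824,732.80.
Degree of combined leverage = contribution ÷ (EBIT − I) = €16,623,532.80 ÷ €4,824,732.80 = 3.4455.
EPS therefore changes by 3.4455 × (-9.6%) = -33.1%.

-33.1%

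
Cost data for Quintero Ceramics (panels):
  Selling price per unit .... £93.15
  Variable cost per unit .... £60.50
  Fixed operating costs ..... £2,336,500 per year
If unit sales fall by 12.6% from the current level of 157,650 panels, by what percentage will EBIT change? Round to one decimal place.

Total contribution margin = 157,650 × £32.65 = £5,147,272.50.
Operating income = contribution − fixed costs = £5,147,272.50 − £2,336,500 = £2,810,772.50.
DOL = contribution ÷ EBIT = £5,147,272.50 ÷ £2,810,772.50 = 1.8313.
Operating income changes by 1.8313 × -12.6% = -23.1%.

-23.1%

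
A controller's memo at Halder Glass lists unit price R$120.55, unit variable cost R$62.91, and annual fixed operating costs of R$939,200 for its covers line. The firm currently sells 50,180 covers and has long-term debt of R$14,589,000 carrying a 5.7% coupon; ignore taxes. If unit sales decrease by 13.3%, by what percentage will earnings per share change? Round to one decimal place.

Total contribution margin = 50,180 × R$57.64 = R$2,892,375.20.
Operating income = contribution − fixed costs = R$2,892,375.20 − R$939,200 = R$1,953,175.20.
After interest of R$831,573.00, pre-tax earnings = R$1,121,602.20.
DCL = total CM / (EBIT − I) = R$2,892,375.20 / R$1,121,602.20 = 2.5788.
EPS therefore changes by 2.5788 × (-13.3%) = -34.3%.

-34.3%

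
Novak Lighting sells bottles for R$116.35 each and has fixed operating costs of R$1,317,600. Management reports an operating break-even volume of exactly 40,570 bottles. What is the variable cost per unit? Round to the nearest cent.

R$83.87

At break-even, FC = Q × (P − VC), so P − VC = R$1,317,600 ÷ 40,570 = R$32.4772.
Hence VC = price − CM = R$116.35 − R$32.4772 = R$83.87.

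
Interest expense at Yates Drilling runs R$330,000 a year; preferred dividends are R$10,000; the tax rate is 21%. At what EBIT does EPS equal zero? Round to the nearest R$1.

R$342,658

Grossing the preferred dividend up to pre-tax terms: R$10,000 / (1 − 0.21) = R$12,658.23.
EPS = 0 when EBIT covers interest plus the pre-tax preferred burden: R$330,000 + R$12,658.23 = R$342,658.23.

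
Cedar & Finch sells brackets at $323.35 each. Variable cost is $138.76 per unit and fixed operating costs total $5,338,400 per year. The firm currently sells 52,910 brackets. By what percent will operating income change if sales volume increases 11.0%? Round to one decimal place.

At 52,910 units, contribution = 52,910 × $184.59 = $9,766,656.90.
EBIT = $9,766,656.90 − $5,338,400 = $4,428,256.90.
Degree of operating leverage = $9,766,656.90 / $4,428,256.90 = 2.2055.
%ΔEBIT = DOL × %ΔSales = 2.2055 × +11.0% = +24.3%.

+24.3%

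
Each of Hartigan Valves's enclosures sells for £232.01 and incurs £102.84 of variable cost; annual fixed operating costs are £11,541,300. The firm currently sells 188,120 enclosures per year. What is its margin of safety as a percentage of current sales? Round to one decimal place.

Contribution margin per unit = £232.01 − £102.84 = £129.17. Break-even units = £11,541,300 ÷ £129.17 = 89,349.69; break-even revenue = 89,349.69 × £232.01 = £20,730,022.55.
Actual sales revenue = 188,120 × £232.01 = £43,645,721.20.
Margin of safety = (£43,645,721.20 − £20,730,022.55) ÷ £43,645,721.20 = 52.5%.

52.5%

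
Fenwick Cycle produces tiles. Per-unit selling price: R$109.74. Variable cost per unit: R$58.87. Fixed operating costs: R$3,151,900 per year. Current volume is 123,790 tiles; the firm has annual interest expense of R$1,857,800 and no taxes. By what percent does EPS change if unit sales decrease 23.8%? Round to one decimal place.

-116.4%

Contribution at this volume is 123,790 × R$50.87 = R$6,297,197.30.
EBIT = R$6,297,197.30 − R$3,151,900 = R$3,145,297.30.
After interest of R$1,857,800.00, pre-tax earnings = R$1,287,497.30.
Degree of combined leverage = contribution ÷ (EBIT − I) = R$6,297,197.30 ÷ R$1,287,497.30 = 4.8910.
EPS therefore changes by 4.8910 × (-23.8%) = -116.4%.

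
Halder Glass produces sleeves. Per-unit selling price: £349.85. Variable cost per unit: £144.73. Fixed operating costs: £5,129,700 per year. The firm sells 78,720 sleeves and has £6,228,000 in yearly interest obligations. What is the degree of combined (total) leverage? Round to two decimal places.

Contribution at this volume is 78,720 × £205.12 = £16,147,046.40.
Operating income = contribution − fixed costs = £16,147,046.40 − £5,129,700 = £11,017,346.40. Interest = £6,228,000.00, so EBIT − I = £4,789,346.40.
Degree of total leverage = total CM / (EBIT − interest) = £16,147,046.40 / £4,789,346.40 = 3.3715.

3.37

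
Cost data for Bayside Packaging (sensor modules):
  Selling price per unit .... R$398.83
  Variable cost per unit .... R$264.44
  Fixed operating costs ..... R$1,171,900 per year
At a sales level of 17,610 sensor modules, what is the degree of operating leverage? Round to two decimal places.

1.98

Contribution at this volume is 17,610 × R$134.39 = R$2,366,607.90.
EBIT = R$2,366,607.90 − R$1,171,900 = R$1,194,707.90.
Degree of operating leverage = R$2,366,607.90 / R$1,194,707.90 = 1.9809.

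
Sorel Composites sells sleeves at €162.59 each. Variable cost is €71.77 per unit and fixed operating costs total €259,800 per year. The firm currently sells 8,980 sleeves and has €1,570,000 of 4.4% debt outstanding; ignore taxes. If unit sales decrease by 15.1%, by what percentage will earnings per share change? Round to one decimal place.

-25.3%

Total contribution margin = 8,980 × €90.82 = €815,563.60.
EBIT = €815,563.60 − €259,800 = €555,763.60.
After interest of €69,080.00, pre-tax earnings = €486,683.60.
Degree of combined leverage = contribution ÷ (EBIT − I) = €815,563.60 ÷ €486,683.60 = 1.6758.
%ΔEPS = DCL × %ΔSales = 1.6758 × -15.1% = -25.3%.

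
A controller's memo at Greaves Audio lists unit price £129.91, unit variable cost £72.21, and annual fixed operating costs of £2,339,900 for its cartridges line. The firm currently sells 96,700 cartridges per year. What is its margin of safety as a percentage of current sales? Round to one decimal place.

Each unit contributes £129.91 − £72.21 = £57.70. Break-even units = £2,339,900 ÷ £57.70 = 40,552.86; break-even revenue = 40,552.86 × £129.91 = £5,268,221.99.
Actual sales revenue = 96,700 × £129.91 = £12,562,297.00.
Margin of safety = (£12,562,297.00 − £5,268,221.99) ÷ £12,562,297.00 = 58.1%.

58.1%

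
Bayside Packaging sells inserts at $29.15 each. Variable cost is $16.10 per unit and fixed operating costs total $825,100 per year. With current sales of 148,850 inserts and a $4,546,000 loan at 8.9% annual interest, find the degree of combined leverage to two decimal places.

2.73

At 148,850 units, contribution = 148,850 × $13.05 = $1,942,492.50.
EBIT = $1,942,492.50 − $825,100 = $1,117,392.50. Interest = $404,594.00.
DOL = $1,942,492.50 ÷ $1,117,392.50 = 1.7384; DFL = $1,117,392.50 ÷ $712,798.50 = 1.5676.
Combined leverage = 1.7384 × 1.5676 = 2.7251.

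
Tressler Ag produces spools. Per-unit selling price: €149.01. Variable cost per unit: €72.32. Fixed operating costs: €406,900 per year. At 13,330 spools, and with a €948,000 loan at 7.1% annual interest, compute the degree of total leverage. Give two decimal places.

1.87

At 13,330 units, contribution = 13,330 × €76.69 = €1,022,277.70.
Operating income = contribution − fixed costs = €1,022,277.70 − €406,900 = €615,377.70. Interest = €67,308.00, so EBIT − I = €548,069.70.
DCL = contribution ÷ (EBIT − I) = €1,022,277.70 ÷ €548,069.70 = 1.8652.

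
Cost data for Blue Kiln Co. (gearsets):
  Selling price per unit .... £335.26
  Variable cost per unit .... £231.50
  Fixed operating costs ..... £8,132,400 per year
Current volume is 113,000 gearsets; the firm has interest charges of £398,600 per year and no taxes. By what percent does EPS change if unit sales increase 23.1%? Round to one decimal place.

+84.8%

At 113,000 units, contribution = 113,000 × £103.76 = £11,724,880.00.
EBIT = £11,724,880.00 − £8,132,400 = £3,592,480.00.
After interest of £398,600.00, pre-tax earnings = £3,193,880.00.
DCL = total CM / (EBIT − I) = £11,724,880.00 / £3,193,880.00 = 3.6710.
EPS therefore changes by 3.6710 × (+23.1%) = +84.8%.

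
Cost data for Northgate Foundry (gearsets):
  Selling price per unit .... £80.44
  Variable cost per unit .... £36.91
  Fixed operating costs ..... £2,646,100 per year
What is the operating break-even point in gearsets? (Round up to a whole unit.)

Each unit contributes £80.44 − £36.91 = £43.53.
Break-even volume = fixed costs ÷ CM per unit = £2,646,100 ÷ £43.53 = 60,787.96, so 60,788 gearsets.

60,788 gearsets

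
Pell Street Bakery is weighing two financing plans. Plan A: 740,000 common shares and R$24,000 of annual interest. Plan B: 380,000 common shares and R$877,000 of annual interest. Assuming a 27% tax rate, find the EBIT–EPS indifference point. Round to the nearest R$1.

R$1,777,389

At indifference, (EBIT − 24,000)(1 − t)/740,000 = (EBIT − 877,000)(1 − t)/380,000.
The (1 − t) factor cancels: (EBIT − 24,000) × 380,000 = (EBIT − 877,000) × 740,000.
EBIT × (740,000 − 380,000) = 877,000 × 740,000 − 24,000 × 380,000 = 639,860,000,000, so EBIT = 639,860,000,000 ÷ 360,000 = 1,777,388.89.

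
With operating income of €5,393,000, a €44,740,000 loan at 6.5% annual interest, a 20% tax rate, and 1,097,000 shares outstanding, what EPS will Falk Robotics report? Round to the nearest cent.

Interest = €2,908,100.00, so EBT = €5,393,000 − €2,908,100.00 = €2,484,900.00.
Net income = €2,484,900.00 × (1 − 0.20) = €1,987,920.00.
Per share: €1,987,920.00 / 1,097,000 shares = €1.81.

€1.81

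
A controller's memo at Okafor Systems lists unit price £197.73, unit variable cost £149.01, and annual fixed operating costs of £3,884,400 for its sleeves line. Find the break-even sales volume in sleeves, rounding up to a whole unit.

79,730 sleeves

Contribution margin per unit = £197.73 − £149.01 = £48.72.
Units to break even: £3,884,400 ÷ £48.72 = 79,729.06, rounded up to 79,730.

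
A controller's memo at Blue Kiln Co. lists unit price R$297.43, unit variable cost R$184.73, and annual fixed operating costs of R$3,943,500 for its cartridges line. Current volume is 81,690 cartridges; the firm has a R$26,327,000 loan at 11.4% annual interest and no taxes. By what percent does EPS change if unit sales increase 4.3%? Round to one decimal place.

+17.5%

Contribution at this volume is 81,690 × R$112.70 = R$9,206,463.00.
Subtracting fixed costs: EBIT = R$9,206,463.00 − R$3,943,500 = R$5,262,963.00.
Interest = R$3,001,278.00, so EBIT − I = R$2,261,685.00.
Degree of combined leverage = contribution ÷ (EBIT − I) = R$9,206,463.00 ÷ R$2,261,685.00 = 4.0706.
EPS therefore changes by 4.0706 × (+4.3%) = +17.5%.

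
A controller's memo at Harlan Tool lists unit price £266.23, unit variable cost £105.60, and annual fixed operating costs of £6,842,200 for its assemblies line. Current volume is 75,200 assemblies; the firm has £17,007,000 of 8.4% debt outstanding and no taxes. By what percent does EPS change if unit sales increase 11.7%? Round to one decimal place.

Total contribution margin = 75,200 × £160.63 = £12,079,376.00.
Subtracting fixed costs: EBIT = £12,079,376.00 − £6,842,200 = £5,237,176.00.
Interest = £1,428,588.00, so EBIT − I = £3,808,588.00.
DCL = total CM / (EBIT − I) = £12,079,376.00 / £3,808,588.00 = 3.1716.
%ΔEPS = DCL × %ΔSales = 3.1716 × +11.7% = +37.1%.

+37.1%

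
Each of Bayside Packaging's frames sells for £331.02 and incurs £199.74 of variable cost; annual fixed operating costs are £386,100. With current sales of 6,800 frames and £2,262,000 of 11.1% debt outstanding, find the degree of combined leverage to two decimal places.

Contribution at this volume is 6,800 × £131.28 = £892,704.00.
EBIT = £892,704.00 − £386,100 = £506,604.00. Interest = £251,082.00.
DOL = £892,704.00 ÷ £506,604.00 = 1.7621; DFL = £506,604.00 ÷ £255,522.00 = 1.9826.
DCL = DOL × DFL = 1.7621 × 1.9826 = 3.4935.

3.49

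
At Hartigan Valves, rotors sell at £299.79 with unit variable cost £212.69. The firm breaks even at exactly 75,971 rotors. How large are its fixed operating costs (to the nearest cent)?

£6,617,074.10

Unit CM = price − variable cost = £299.79 − £212.69 = £87.10.
Fixed costs = break-even units × CM = 75,971 × £87.10 = £6,617,074.10.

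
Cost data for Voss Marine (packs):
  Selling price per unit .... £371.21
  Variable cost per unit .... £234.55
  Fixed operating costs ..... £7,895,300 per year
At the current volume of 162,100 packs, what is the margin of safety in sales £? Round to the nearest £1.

Unit CM = price − variable cost = £371.21 − £234.55 = £136.66. Break-even units = £7,895,300 ÷ £136.66 = 57,773.31; break-even revenue = 57,773.31 × £371.21 = £21,446,028.93.
Current sales = 162,100 × £371.21 = £60,173,141.00.
Margin of safety = £60,173,141.00 − £21,446,028.93 = £38,727,112.

£38,727,112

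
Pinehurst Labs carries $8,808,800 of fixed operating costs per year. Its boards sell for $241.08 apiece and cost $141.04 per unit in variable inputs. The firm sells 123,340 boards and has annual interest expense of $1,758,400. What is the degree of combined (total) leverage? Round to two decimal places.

Contribution at this volume is 123,340 × $100.04 = $12,338,933.60.
EBIT = $12,338,933.60 − $8,808,800 = $3,530,133.60. Interest = $1,758,400.00.
DOL = $12,338,933.60 ÷ $3,530,133.60 = 3.4953; DFL = $3,530,133.60 ÷ $1,771,733.60 = 1.9925.
DCL = DOL × DFL = 3.4953 × 1.9925 = 6.9644.

6.96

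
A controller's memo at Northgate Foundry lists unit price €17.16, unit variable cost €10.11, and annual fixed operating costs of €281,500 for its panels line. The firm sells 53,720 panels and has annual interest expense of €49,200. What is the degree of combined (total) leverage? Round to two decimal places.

7.89

Total contribution margin = 53,720 × €7.05 = €378,726.00.
EBIT = €378,726.00 − €281,500 = €97,226.00. Interest = €49,200.00.
DOL = €378,726.00 ÷ €97,226.00 = 3.8953; DFL = €97,226.00 ÷ €48,026.00 = 2.0244.
DCL = DOL × DFL = 3.8953 × 2.0244 = 7.8856.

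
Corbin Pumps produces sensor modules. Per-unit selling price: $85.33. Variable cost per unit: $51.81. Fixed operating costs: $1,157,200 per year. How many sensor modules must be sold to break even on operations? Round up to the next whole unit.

34,523 sensor modules

Contribution margin per unit = $85.33 − $51.81 = $33.52.
Break-even Q = $1,157,200 / $33.52 = 34,522.67 → 34,523 sensor modules.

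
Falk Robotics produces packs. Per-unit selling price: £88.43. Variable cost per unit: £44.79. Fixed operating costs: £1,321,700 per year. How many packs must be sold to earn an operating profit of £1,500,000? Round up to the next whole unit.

64,659 packs

Unit CM = price − variable cost = £88.43 − £44.79 = £43.64.
Units = (FC + target) / CM = (£1,321,700 + £1,500,000) / £43.64 = 64,658.57, so 64,659 packs.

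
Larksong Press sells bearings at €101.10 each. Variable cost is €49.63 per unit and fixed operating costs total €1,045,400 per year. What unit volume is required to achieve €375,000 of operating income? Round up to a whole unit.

Contribution margin per unit = €101.10 − €49.63 = €51.47.
Required volume = (fixed costs + target profit) ÷ CM = (€1,045,400 + €375,000) ÷ €51.47 = 27,596.66, so 27,597 bearings.

27,597 bearings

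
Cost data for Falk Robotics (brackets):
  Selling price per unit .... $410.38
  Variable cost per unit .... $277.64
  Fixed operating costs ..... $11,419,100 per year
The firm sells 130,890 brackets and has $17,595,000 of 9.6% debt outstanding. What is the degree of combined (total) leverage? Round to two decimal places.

4.07

Total contribution margin = 130,890 × $132.74 = $17,374,338.60.
EBIT = $17,374,338.60 − $11,419,100 = $5,955,238.60. Interest = $1,689,120.00, so EBIT − I = $4,266,118.60.
Degree of total leverage = total CM / (EBIT − interest) = $17,374,338.60 / $4,266,118.60 = 4.0726.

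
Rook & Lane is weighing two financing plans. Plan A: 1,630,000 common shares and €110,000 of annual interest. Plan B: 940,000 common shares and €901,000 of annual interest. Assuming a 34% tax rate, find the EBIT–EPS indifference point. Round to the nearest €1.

At indifference, (EBIT − 110,000)(1 − t)/1,630,000 = (EBIT − 901,000)(1 − t)/940,000.
Cancelling (1 − t) and cross-multiplying: 940,000·(EBIT − 110,000) = 1,630,000·(EBIT − 901,000).
EBIT × (1,630,000 − 940,000) = 901,000 × 1,630,000 − 110,000 × 940,000 = 1,365,230,000,000, so EBIT = 1,365,230,000,000 ÷ 690,000 = 1,978,594.20.

€1,978,594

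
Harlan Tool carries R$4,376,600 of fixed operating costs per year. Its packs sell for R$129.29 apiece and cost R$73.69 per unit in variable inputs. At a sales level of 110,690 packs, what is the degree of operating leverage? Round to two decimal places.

3.46

At 110,690 units, contribution = 110,690 × R$55.60 = R$6,154,364.00.
EBIT = R$6,154,364.00 − R$4,376,600 = R$1,777,764.00.
So DOL = total CM / EBIT = R$6,154,364.00 / R$1,777,764.00 = 3.4619.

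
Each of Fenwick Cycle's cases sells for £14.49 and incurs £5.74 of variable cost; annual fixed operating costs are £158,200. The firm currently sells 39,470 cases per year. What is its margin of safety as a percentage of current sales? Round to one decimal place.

54.2%

Each unit contributes £14.49 − £5.74 = £8.75. Break-even units = £158,200 ÷ £8.75 = 18,080.00; break-even revenue = 18,080.00 × £14.49 = £261,979.20.
Current sales = 39,470 × £14.49 = £571,920.30.
Margin of safety = (£571,920.30 − £261,979.20) ÷ £571,920.30 = 54.2%.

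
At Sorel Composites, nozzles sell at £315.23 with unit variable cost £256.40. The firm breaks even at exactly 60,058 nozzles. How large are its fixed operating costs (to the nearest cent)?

Contribution margin per unit = £315.23 − £256.40 = £58.83.
Fixed costs = break-even units × CM = 60,058 × £58.83 = £3,533,212.14.

£3,533,212.14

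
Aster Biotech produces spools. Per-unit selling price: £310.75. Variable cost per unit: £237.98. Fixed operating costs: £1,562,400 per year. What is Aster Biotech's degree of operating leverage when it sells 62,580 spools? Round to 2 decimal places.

1.52

Total contribution margin = 62,580 × £72.77 = £4,553,946.60.
EBIT = £4,553,946.60 − £1,562,400 = £2,991,546.60.
Degree of operating leverage = £4,553,946.60 / £2,991,546.60 = 1.5223.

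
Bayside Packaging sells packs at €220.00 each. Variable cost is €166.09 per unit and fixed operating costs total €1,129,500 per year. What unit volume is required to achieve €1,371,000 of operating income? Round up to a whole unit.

46,383 packs

Contribution margin per unit = €220.00 − €166.09 = €53.91.
Required volume = (fixed costs + target profit) ÷ CM = (€1,129,500 + €1,371,000) ÷ €53.91 = 46,382.86, so 46,383 packs.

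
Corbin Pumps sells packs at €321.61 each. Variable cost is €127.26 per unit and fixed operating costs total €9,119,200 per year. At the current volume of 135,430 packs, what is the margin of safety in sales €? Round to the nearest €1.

Contribution margin per unit = €321.61 − €127.26 = €194.35. Break-even units = €9,119,200 ÷ €194.35 = 46,921.53; break-even revenue = 46,921.53 × €321.61 = €15,090,434.33.
Actual sales revenue = 135,430 × €321.61 = €43,555,642.30.
Margin of safety = €43,555,642.30 − €15,090,434.33 = €28,465,208.

€28,465,208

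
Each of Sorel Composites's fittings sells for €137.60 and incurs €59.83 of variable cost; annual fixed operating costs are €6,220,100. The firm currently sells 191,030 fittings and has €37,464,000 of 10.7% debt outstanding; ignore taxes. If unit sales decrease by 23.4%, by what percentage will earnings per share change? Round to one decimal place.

-75.1%

Total contribution margin = 191,030 × €77.77 = €14,856,403.10.
EBIT = €14,856,403.10 − €6,220,100 = €8,636,303.10.
After interest of €4,008,648.00, pre-tax earnings = €4,627,655.10.
Degree of combined leverage = contribution ÷ (EBIT − I) = €14,856,403.10 ÷ €4,627,655.10 = 3.2104.
EPS therefore changes by 3.2104 × (-23.4%) = -75.1%.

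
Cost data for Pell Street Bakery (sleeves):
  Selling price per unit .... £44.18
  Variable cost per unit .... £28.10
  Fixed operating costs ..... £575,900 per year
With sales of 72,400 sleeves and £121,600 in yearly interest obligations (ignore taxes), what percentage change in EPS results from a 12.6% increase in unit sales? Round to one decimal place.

+31.4%

At 72,400 units, contribution = 72,400 × £16.08 = £1,164,192.00.
EBIT = £1,164,192.00 − £575,900 = £588,292.00.
Interest = £121,600.00, so EBIT − I = £466,692.00.
Degree of combined leverage = contribution ÷ (EBIT − I) = £1,164,192.00 ÷ £466,692.00 = 2.4946.
EPS therefore changes by 2.4946 × (+12.6%) = +31.4%.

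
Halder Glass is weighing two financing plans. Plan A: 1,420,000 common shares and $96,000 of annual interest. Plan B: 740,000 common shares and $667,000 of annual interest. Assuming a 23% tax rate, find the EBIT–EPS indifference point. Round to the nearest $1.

Set EPS_A = EPS_B: (EBIT − $96,000)(1 − 0.23) ÷ 1,420,000 = (EBIT − $667,000)(1 − 0.23) ÷ 740,000.
Cancelling (1 − t) and cross-multiplying: 740,000·(EBIT − 96,000) = 1,420,000·(EBIT − 667,000).
EBIT × (1,420,000 − 740,000) = 667,000 × 1,420,000 − 96,000 × 740,000 = 876,100,000,000, so EBIT = 876,100,000,000 ÷ 680,000 = 1,288,382.35.

$1,288,382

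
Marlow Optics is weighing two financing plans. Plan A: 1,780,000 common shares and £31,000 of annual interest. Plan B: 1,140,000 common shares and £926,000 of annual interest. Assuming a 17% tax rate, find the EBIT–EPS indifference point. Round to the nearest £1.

Set EPS_A = EPS_B: (EBIT − £31,000)(1 − 0.17) ÷ 1,780,000 = (EBIT − £926,000)(1 − 0.17) ÷ 1,140,000.
The (1 − t) factor cancels: (EBIT − 31,000) × 1,140,000 = (EBIT − 926,000) × 1,780,000.
Solving, EBIT = (926,000·1,780,000 − 31,000·1,140,000) / (1,780,000 − 1,140,000) = 1,612,940,000,000 / 640,000 = 2,520,218.75.

£2,520,219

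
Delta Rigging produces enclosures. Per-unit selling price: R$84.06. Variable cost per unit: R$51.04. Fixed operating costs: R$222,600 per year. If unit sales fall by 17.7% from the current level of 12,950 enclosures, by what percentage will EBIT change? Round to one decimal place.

-36.9%

Contribution at this volume is 12,950 × R$33.02 = R$427,609.00.
Operating income = contribution − fixed costs = R$427,609.00 − R$222,600 = R$205,009.00.
So DOL = total CM / EBIT = R$427,609.00 / R$205,009.00 = 2.0858.
So EBIT moves 2.0858 × (-17.7%) = -36.9%.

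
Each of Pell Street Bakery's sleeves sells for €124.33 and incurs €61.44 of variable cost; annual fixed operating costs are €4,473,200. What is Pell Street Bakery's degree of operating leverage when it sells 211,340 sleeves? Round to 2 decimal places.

1.51

Contribution at this volume is 211,340 × €62.89 = €13,291,172.60.
EBIT = €13,291,172.60 − €4,473,200 = €8,817,972.60.
Degree of operating leverage = €13,291,172.60 / €8,817,972.60 = 1.5073.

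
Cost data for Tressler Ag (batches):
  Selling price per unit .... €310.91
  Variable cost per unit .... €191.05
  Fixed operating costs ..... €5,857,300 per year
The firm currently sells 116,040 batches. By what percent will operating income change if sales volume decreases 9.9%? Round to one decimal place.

Total contribution margin = 116,040 × €119.86 = €13,908,554.40.
Operating income = contribution − fixed costs = €13,908,554.40 − €5,857,300 = €8,051,254.40.
Degree of operating leverage = €13,908,554.40 / €8,051,254.40 = 1.7275.
So EBIT moves 1.7275 × (-9.9%) = -17.1%.

-17.1%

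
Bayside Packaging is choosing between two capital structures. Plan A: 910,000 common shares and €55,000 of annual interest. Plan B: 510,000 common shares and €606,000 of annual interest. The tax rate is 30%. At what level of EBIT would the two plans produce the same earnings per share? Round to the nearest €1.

Set EPS_A = EPS_B: (EBIT − €55,000)(1 − 0.30) ÷ 910,000 = (EBIT − €606,000)(1 − 0.30) ÷ 510,000.
Cancelling (1 − t) and cross-multiplying: 510,000·(EBIT − 55,000) = 910,000·(EBIT − 606,000).
EBIT × (910,000 − 510,000) = 606,000 × 910,000 − 55,000 × 510,000 = 523,410,000,000, so EBIT = 523,410,000,000 ÷ 400,000 = 1,308,525.00.

€1,308,525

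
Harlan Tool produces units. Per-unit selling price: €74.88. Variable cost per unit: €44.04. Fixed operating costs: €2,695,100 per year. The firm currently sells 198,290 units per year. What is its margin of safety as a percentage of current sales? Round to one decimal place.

Unit CM = price − variable cost = €74.88 − €44.04 = €30.84. Break-even units = €2,695,100 ÷ €30.84 = 87,389.75; break-even revenue = 87,389.75 × €74.88 = €6,543,744.75.
Current sales = 198,290 × €74.88 = €14,847,955.20.
Margin of safety = (€14,847,955.20 − €6,543,744.75) ÷ €14,847,955.20 = 55.9%.

55.9%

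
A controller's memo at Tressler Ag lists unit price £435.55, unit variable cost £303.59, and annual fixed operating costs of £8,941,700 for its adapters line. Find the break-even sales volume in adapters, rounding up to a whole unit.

Unit CM = price − variable cost = £435.55 − £303.59 = £131.96.
Break-even Q = £8,941,700 / £131.96 = 67,760.69 → 67,761 adapters.

67,761 adapters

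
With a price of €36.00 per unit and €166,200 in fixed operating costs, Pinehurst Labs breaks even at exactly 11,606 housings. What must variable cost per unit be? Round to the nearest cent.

€21.68

Contribution per unit must be FC / Q = €166,200 / 11,606 = €14.3202.
Hence VC = price − CM = €36.00 − €14.3202 = €21.68.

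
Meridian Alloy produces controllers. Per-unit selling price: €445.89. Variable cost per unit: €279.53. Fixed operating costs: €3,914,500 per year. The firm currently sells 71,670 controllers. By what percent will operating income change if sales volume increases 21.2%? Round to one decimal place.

+31.6%

Contribution at this volume is 71,670 × €166.36 = €11,923,021.20.
Operating income = contribution − fixed costs = €11,923,021.20 − €3,914,500 = €8,008,521.20.
So DOL = total CM / EBIT = €11,923,021.20 / €8,008,521.20 = 1.4888.
Operating income changes by 1.4888 × +21.2% = +31.6%.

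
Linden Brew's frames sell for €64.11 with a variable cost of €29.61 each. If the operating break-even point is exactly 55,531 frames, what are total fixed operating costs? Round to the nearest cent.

€1,915,819.50

Contribution margin per unit = €64.11 − €29.61 = €34.50.
Since BE = FC / CM, FC = 55,531 × €34.50 = €1,915,819.50.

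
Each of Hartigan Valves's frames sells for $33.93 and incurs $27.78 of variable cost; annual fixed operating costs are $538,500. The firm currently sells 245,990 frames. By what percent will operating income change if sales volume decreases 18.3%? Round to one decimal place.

Contribution at this volume is 245,990 × $6.15 = $1,512,838.50.
Operating income = contribution − fixed costs = $1,512,838.50 − $538,500 = $974,338.50.
DOL = contribution ÷ EBIT = $1,512,838.50 ÷ $974,338.50 = 1.5527.
%ΔEBIT = DOL × %ΔSales = 1.5527 × -18.3% = -28.4%.

-28.4%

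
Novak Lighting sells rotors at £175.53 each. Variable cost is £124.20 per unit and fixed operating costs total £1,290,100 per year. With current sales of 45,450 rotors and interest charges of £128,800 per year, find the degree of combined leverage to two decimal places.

2.55

Total contribution margin = 45,450 × £51.33 = £2,332,948.50.
Operating income = contribution − fixed costs = £2,332,948.50 − £1,290,100 = £1,042,848.50. Interest = £128,800.00.
DOL = £2,332,948.50 ÷ £1,042,848.50 = 2.2371; DFL = £1,042,848.50 ÷ £914,048.50 = 1.1409.
Combined leverage = 2.2371 × 1.1409 = 2.5523.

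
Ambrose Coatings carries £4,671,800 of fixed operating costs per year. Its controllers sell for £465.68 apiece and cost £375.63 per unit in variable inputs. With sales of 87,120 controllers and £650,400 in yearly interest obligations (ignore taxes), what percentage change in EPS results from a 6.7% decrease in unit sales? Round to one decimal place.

-20.8%

Total contribution margin = 87,120 × £90.05 = £7,845,156.00.
Operating income = contribution − fixed costs = £7,845,156.00 − £4,671,800 = £3,173,356.00.
Interest = £650,400.00, so EBIT − I = £2,522,956.00.
Degree of combined leverage = contribution ÷ (EBIT − I) = £7,845,156.00 ÷ £2,522,956.00 = 3.1095.
EPS therefore changes by 3.1095 × (-6.7%) = -20.8%.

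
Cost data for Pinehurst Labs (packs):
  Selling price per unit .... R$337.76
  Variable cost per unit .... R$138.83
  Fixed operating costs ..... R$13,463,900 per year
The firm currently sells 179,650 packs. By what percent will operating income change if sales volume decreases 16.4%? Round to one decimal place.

Contribution at this volume is 179,650 × R$198.93 = R$35,737,774.50.
Subtracting fixed costs: EBIT = R$35,737,774.50 − R$13,463,900 = R$22,273,874.50.
Degree of operating leverage = R$35,737,774.50 / R$22,273,874.50 = 1.6045.
%ΔEBIT = DOL × %ΔSales = 1.6045 × -16.4% = -26.3%.

-26.3%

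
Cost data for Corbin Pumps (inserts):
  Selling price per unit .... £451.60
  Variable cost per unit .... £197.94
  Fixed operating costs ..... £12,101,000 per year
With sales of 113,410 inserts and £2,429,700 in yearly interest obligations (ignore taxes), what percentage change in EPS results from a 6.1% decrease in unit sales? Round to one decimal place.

Contribution at this volume is 113,410 × £253.66 = £28,767,580.60.
Operating income = contribution − fixed costs = £28,767,580.60 − £12,101,000 = £16,666,580.60.
Interest = £2,429,700.00, so EBIT − I = £14,236,880.60.
Degree of combined leverage = contribution ÷ (EBIT − I) = £28,767,580.60 ÷ £14,236,880.60 = 2.0206.
EPS therefore changes by 2.0206 × (-6.1%) = -12.3%.

-12.3%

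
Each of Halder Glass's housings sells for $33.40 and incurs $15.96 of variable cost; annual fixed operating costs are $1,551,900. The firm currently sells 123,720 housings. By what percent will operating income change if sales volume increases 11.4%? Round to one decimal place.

+40.6%

Total contribution margin = 123,720 × $17.44 = $2,157,676.80.
EBIT = $2,157,676.80 − $1,551,900 = $605,776.80.
DOL = contribution ÷ EBIT = $2,157,676.80 ÷ $605,776.80 = 3.5618.
So EBIT moves 3.5618 × (+11.4%) = +40.6%.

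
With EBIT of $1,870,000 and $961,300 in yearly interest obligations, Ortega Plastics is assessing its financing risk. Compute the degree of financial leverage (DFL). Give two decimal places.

Interest = $961,300.00.
Degree of financial leverage = EBIT / (EBIT − interest) = $1,870,000 / $908,700.00 = 2.0579.

2.06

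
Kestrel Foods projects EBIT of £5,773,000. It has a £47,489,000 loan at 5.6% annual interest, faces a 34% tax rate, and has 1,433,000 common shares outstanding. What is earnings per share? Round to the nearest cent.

Interest = £2,659,384.00, so EBT = £5,773,000 − £2,659,384.00 = £3,113,616.00.
After tax at 34%: net income = £3,113,616.00 × 0.66 = £2,054,986.56.
Per share: £2,054,986.56 / 1,433,000 shares = £1.43.

£1.43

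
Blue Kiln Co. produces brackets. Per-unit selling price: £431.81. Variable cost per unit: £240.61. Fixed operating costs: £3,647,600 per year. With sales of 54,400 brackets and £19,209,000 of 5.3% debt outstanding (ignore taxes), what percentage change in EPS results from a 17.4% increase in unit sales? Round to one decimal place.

+31.6%

Total contribution margin = 54,400 × £191.20 = £10,401,280.00.
Operating income = contribution − fixed costs = £10,401,280.00 − £3,647,600 = £6,753,680.00.
After interest of £1,018,077.00, pre-tax earnings = £5,735,603.00.
DCL = total CM / (EBIT − I) = £10,401,280.00 / £5,735,603.00 = 1.8135.
EPS therefore changes by 1.8135 × (+17.4%) = +31.6%.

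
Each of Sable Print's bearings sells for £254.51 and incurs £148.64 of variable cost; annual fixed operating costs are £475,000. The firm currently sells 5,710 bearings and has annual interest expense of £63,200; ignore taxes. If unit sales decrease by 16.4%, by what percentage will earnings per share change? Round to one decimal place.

At 5,710 units, contribution = 5,710 × £105.87 = £604,517.70.
EBIT = £604,517.70 − £475,000 = £129,517.70.
After interest of £63,200.00, pre-tax earnings = £66,317.70.
Degree of combined leverage = contribution ÷ (EBIT − I) = £604,517.70 ÷ £66,317.70 = 9.1155.
%ΔEPS = DCL × %ΔSales = 9.1155 × -16.4% = -149.5%.

-149.5%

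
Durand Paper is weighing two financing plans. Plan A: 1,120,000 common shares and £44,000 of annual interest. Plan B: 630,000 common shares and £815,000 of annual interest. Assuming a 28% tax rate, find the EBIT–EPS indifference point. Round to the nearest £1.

Set EPS_A = EPS_B: (EBIT − £44,000)(1 − 0.28) ÷ 1,120,000 = (EBIT − £815,000)(1 − 0.28) ÷ 630,000.
Cancelling (1 − t) and cross-multiplying: 630,000·(EBIT − 44,000) = 1,120,000·(EBIT − 815,000).
Solving, EBIT = (815,000·1,120,000 − 44,000·630,000) / (1,120,000 − 630,000) = 885,080,000,000 / 490,000 = 1,806,285.71.

£1,806,286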